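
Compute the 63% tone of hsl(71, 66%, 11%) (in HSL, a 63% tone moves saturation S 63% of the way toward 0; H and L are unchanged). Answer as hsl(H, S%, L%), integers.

hsl(71, 24%, 11%)

S moves 63% from 66 toward 0: 66 − 41.58 = 24.42 → 24.
H and L are unchanged.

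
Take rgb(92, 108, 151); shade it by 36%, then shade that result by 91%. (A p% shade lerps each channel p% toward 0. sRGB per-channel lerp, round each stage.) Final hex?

#050609

Per channel, c → c + 0.36(0 − c):
  R: 92 − 33.12 = 58.88 → 59
  G: 108 + 0.36×(0−108) = 108 − 38.88 = 69.12 → 69
  B: 151 + 0.36×(0−151) = 151 − 54.36 = 96.64 → 97
After the shade: rgb(59, 69, 97) = #3B4561.
Per channel, c → c + 0.91(0 − c):
  R: 59 + 0.91×(0−59) = 59 − 53.69 = 5.31 → 5
  G: 69 + 0.91×(0−69) = 69 − 62.79 = 6.21 → 6
  B: 97 + 0.91×(0−97) = 97 − 88.27 = 8.73 → 9
rgb(5, 6, 9) = #050609.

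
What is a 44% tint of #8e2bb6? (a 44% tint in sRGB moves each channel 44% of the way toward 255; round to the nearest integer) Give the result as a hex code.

#8e2bb6 is rgb(142, 43, 182).
Per channel, c → c + 0.44(255 − c):
  R: 142 + 49.72 = 191.72 → 192
  G: 43 + 0.44×(255−43) = 43 + 93.28 = 136.28 → 136
  B: 182 + 0.44×(255−182) = 182 + 32.12 = 214.12 → 214
rgb(192, 136, 214) = #c088d6.

#c088d6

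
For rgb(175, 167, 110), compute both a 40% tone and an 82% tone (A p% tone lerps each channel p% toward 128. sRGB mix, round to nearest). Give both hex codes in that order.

#9C9775, #88877D

40% tone:
  R: 175 − 18.8 = 156.2 → 156
  G: 167 + 0.4×(128−167) = 167 − 15.6 = 151.4 → 151
  B: 110 + 0.4×(128−110) = 110 + 7.2 = 117.2 → 117
  → #9C9775
82% tone:
  R: 175 − 38.54 = 136.46 → 136
  G: 167 − 31.98 = 135.02 → 135
  B: 110 + 14.76 = 124.76 → 125
  → #88877D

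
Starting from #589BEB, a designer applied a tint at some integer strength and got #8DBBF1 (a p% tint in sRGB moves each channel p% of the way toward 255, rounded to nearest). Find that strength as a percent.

#589BEB is rgb(88, 155, 235); #8DBBF1 is rgb(141, 187, 241).
On the R channel (widest range): 141 ≈ 88 + (p/100)(255 − 88), so p ≈ 100×(141 − 88)/(255 − 88) = 5300/167 = 31.74.
p = 32 reproduces all three channels after rounding.

32%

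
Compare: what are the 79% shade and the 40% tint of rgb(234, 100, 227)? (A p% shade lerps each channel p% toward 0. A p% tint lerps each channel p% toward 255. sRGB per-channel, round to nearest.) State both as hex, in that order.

79% shade:
  R: 234 + 0.79×(0−234) = 234 − 184.86 = 49.14 → 49
  G: 100 + 0.79×(0−100) = 100 − 79 = 21 → 21
  B: 227 − 179.33 = 47.67 → 48
  → #311530
40% tint:
  R: 234 + 0.4×(255−234) = 234 + 8.4 = 242.4 → 242
  G: 100 + 0.4×(255−100) = 100 + 62 = 162 → 162
  B: 227 + 0.4×(255−227) = 227 + 11.2 = 238.2 → 238
  → #f2a2ee

#311530, #f2a2ee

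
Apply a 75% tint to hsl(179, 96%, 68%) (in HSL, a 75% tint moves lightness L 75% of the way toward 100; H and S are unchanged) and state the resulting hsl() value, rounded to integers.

L moves 75% from 68 toward 100: 68 + 24 = 92 → 92.
H and S are unchanged.

hsl(179, 96%, 92%)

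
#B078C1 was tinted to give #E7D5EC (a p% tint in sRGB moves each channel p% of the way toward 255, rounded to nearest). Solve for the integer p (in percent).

#B078C1 is rgb(176, 120, 193); #E7D5EC is rgb(231, 213, 236).
On the G channel (widest range): 213 ≈ 120 + (p/100)(255 − 120), so p ≈ 100×(213 − 120)/(255 − 120) = 9300/135 = 68.89.
p = 69 reproduces all three channels after rounding.

69%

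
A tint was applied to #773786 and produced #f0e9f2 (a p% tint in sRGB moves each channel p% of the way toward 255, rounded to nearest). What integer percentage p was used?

#773786 is rgb(119, 55, 134); #f0e9f2 is rgb(240, 233, 242).
On the G channel (widest range): 233 ≈ 55 + (p/100)(255 − 55), so p ≈ 100×(233 − 55)/(255 − 55) = 17800/200 = 89.00.
p = 89 reproduces all three channels after rounding.

89%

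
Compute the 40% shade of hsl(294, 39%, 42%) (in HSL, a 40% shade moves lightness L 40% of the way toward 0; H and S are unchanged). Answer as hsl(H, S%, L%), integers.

hsl(294, 39%, 25%)

L moves 40% from 42 toward 0: 42 − 16.8 = 25.2 → 25.
H and S are unchanged.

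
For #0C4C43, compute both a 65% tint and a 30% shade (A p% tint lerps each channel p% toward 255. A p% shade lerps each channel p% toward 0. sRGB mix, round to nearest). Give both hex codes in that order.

#AAC0BD, #08352F

#0C4C43 is rgb(12, 76, 67).
65% tint:
  R: 12 + 157.95 = 169.95 → 170
  G: 76 + 116.35 = 192.35 → 192
  B: 67 + 122.2 = 189.2 → 189
  → #AAC0BD
30% shade:
  R: 12 + 0.3×(0−12) = 12 − 3.6 = 8.4 → 8
  G: 76 + 0.3×(0−76) = 76 − 22.8 = 53.2 → 53
  B: 67 + 0.3×(0−67) = 67 − 20.1 = 46.9 → 47
  → #08352F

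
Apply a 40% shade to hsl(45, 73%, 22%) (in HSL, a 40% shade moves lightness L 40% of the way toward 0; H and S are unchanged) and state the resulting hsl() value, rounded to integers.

L moves 40% from 22 toward 0: 22 − 8.8 = 13.2 → 13.
H and S are unchanged.

hsl(45, 73%, 13%)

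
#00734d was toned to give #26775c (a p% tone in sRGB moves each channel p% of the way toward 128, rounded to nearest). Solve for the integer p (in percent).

30%

#00734d is rgb(0, 115, 77); #26775c is rgb(38, 119, 92).
On the R channel (widest range): 38 ≈ 0 + (p/100)(128 − 0), so p ≈ 100×(38 − 0)/(128 − 0) = 3800/128 = 29.69.
p = 30 reproduces all three channels after rounding.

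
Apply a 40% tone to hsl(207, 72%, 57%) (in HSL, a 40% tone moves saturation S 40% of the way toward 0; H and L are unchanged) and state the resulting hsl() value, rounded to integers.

hsl(207, 43%, 57%)

S moves 40% from 72 toward 0: 72 − 28.8 = 43.2 → 43.
H and L are unchanged.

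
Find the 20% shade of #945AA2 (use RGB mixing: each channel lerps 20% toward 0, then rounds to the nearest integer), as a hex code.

#945AA2 is rgb(148, 90, 162).
Lerp each channel 20% toward 0:
  R: 148 + 0.2×(0−148) = 148 − 29.6 = 118.4 → 118
  G: 90 + 0.2×(0−90) = 90 − 18 = 72 → 72
  B: 162 + 0.2×(0−162) = 162 − 32.4 = 129.6 → 130
rgb(118, 72, 130) = #764882.

#764882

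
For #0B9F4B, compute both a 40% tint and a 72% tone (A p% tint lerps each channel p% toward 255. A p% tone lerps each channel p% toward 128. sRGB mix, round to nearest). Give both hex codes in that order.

#6DC593, #5F8971

#0B9F4B is rgb(11, 159, 75).
40% tint:
  R: 11 + 97.6 = 108.6 → 109
  G: 159 + 0.4×(255−159) = 159 + 38.4 = 197.4 → 197
  B: 75 + 0.4×(255−75) = 75 + 72 = 147 → 147
  → #6DC593
72% tone:
  R: 11 + 0.72×(128−11) = 11 + 84.24 = 95.24 → 95
  G: 159 + 0.72×(128−159) = 159 − 22.32 = 136.68 → 137
  B: 75 + 38.16 = 113.16 → 113
  → #5F8971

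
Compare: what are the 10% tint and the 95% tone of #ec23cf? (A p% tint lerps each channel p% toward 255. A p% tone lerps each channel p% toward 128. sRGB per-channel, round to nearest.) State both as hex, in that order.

#ec23cf is rgb(236, 35, 207).
10% tint:
  R: 236 + 0.1×(255−236) = 236 + 1.9 = 237.9 → 238
  G: 35 + 22 = 57 → 57
  B: 207 + 0.1×(255−207) = 207 + 4.8 = 211.8 → 212
  → #ee39d4
95% tone:
  R: 236 + 0.95×(128−236) = 236 − 102.6 = 133.4 → 133
  G: 35 + 0.95×(128−35) = 35 + 88.35 = 123.35 → 123
  B: 207 + 0.95×(128−207) = 207 − 75.05 = 131.95 → 132
  → #857b84

#ee39d4, #857b84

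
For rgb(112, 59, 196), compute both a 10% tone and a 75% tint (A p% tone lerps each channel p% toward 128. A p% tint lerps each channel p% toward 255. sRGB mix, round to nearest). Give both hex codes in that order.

10% tone:
  R: 112 + 1.6 = 113.6 → 114
  G: 59 + 0.1×(128−59) = 59 + 6.9 = 65.9 → 66
  B: 196 − 6.8 = 189.2 → 189
  → #7242bd
75% tint:
  R: 112 + 107.25 = 219.25 → 219
  G: 59 + 147 = 206 → 206
  B: 196 + 44.25 = 240.25 → 240
  → #dbcef0

#7242bd, #dbcef0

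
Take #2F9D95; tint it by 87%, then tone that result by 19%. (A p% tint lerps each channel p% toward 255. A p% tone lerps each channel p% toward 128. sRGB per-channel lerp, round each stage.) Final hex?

#D1DCDC

#2F9D95 is rgb(47, 157, 149).
Per channel, c → c + 0.87(255 − c):
  R: 47 + 0.87×(255−47) = 47 + 180.96 = 227.96 → 228
  G: 157 + 0.87×(255−157) = 157 + 85.26 = 242.26 → 242
  B: 149 + 0.87×(255−149) = 149 + 92.22 = 241.22 → 241
After the tint: rgb(228, 242, 241) = #E4F2F1.
Per channel, c → c + 0.19(128 − c):
  R: 228 + 0.19×(128−228) = 228 − 19 = 209 → 209
  G: 242 − 21.66 = 220.34 → 220
  B: 241 + 0.19×(128−241) = 241 − 21.47 = 219.53 → 220
rgb(209, 220, 220) = #D1DCDC.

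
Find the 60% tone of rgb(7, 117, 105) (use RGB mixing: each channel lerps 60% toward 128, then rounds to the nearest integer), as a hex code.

#507c77

Lerp each channel 60% toward 128:
  R: 7 + 72.6 = 79.6 → 80
  G: 117 + 0.6×(128−117) = 117 + 6.6 = 123.6 → 124
  B: 105 + 0.6×(128−105) = 105 + 13.8 = 118.8 → 119
rgb(80, 124, 119) = #507c77.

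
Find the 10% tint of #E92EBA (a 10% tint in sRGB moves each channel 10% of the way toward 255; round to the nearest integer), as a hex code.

#EB43C1

#E92EBA is rgb(233, 46, 186).
Lerp each channel 10% toward 255:
  R: 233 + 2.2 = 235.2 → 235
  G: 46 + 0.1×(255−46) = 46 + 20.9 = 66.9 → 67
  B: 186 + 0.1×(255−186) = 186 + 6.9 = 192.9 → 193
rgb(235, 67, 193) = #EB43C1.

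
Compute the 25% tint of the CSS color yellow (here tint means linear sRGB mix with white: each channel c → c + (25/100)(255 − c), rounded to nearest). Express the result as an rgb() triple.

CSS yellow is rgb(255, 255, 0).
Lerp each channel 25% toward 255:
  R: 255 + 0.25×(255−255) = 255 + 0 = 255 → 255
  G: 255 + 0 = 255 → 255
  B: 0 + 0.25×(255−0) = 0 + 63.75 = 63.75 → 64

rgb(255, 255, 64)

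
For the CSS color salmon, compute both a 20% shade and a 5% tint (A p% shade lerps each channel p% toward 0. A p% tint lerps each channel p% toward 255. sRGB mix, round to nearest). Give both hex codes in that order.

CSS salmon is rgb(250, 128, 114).
20% shade:
  R: 250 + 0.2×(0−250) = 250 − 50 = 200 → 200
  G: 128 − 25.6 = 102.4 → 102
  B: 114 + 0.2×(0−114) = 114 − 22.8 = 91.2 → 91
  → #C8665B
5% tint:
  R: 250 + 0.05×(255−250) = 250 + 0.25 = 250.25 → 250
  G: 128 + 0.05×(255−128) = 128 + 6.35 = 134.35 → 134
  B: 114 + 7.05 = 121.05 → 121
  → #FA8679

#C8665B, #FA8679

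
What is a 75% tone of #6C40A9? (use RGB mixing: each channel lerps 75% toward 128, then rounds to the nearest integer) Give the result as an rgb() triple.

rgb(123, 112, 138)

#6C40A9 is rgb(108, 64, 169).
Lerp each channel 75% toward 128:
  R: 108 + 0.75×(128−108) = 108 + 15 = 123 → 123
  G: 64 + 48 = 112 → 112
  B: 169 − 30.75 = 138.25 → 138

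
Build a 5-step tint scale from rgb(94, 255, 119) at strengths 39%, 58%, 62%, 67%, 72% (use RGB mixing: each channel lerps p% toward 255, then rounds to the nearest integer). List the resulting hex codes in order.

39%: (94 + 62.79 = 156.79→157, 255→255, 119 + 53.04 = 172.04→172) → #9DFFAC
58%: (94 + 93.38 = 187.38→187, 255→255, 119 + 78.88 = 197.88→198) → #BBFFC6
62%: (94 + 99.82 = 193.82→194, 255→255, 119 + 84.32 = 203.32→203) → #C2FFCB
67%: (94 + 107.87 = 201.87→202, 255→255, 119 + 91.12 = 210.12→210) → #CAFFD2
72%: (94 + 115.92 = 209.92→210, 255→255, 119 + 97.92 = 216.92→217) → #D2FFD9

#9DFFAC, #BBFFC6, #C2FFCB, #CAFFD2, #D2FFD9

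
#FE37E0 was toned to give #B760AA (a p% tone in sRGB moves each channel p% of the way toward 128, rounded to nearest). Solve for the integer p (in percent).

56%

#FE37E0 is rgb(254, 55, 224); #B760AA is rgb(183, 96, 170).
On the R channel (widest range): 183 ≈ 254 + (p/100)(128 − 254), so p ≈ 100×(183 − 254)/(128 − 254) = -7100/-126 = 56.35.
p = 56 reproduces all three channels after rounding.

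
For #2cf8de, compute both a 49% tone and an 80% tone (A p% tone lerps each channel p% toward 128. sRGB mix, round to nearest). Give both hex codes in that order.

#2cf8de is rgb(44, 248, 222).
49% tone:
  R: 44 + 0.49×(128−44) = 44 + 41.16 = 85.16 → 85
  G: 248 − 58.8 = 189.2 → 189
  B: 222 − 46.06 = 175.94 → 176
  → #55bdb0
80% tone:
  R: 44 + 0.8×(128−44) = 44 + 67.2 = 111.2 → 111
  G: 248 − 96 = 152 → 152
  B: 222 − 75.2 = 146.8 → 147
  → #6f9893

#55bdb0, #6f9893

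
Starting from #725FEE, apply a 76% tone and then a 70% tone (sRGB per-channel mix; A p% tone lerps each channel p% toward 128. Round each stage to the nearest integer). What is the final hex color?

#7F7E88

#725FEE is rgb(114, 95, 238).
Lerp each channel 76% toward 128:
  R: 114 + 0.76×(128−114) = 114 + 10.64 = 124.64 → 125
  G: 95 + 0.76×(128−95) = 95 + 25.08 = 120.08 → 120
  B: 238 − 83.6 = 154.4 → 154
After the tone: rgb(125, 120, 154) = #7D789A.
Lerp each channel 70% toward 128:
  R: 125 + 0.7×(128−125) = 125 + 2.1 = 127.1 → 127
  G: 120 + 0.7×(128−120) = 120 + 5.6 = 125.6 → 126
  B: 154 + 0.7×(128−154) = 154 − 18.2 = 135.8 → 136
rgb(127, 126, 136) = #7F7E88.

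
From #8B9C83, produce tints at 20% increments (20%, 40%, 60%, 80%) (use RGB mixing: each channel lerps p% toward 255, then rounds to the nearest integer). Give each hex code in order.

#A2B09C, #B9C4B5, #D1D7CD, #E8EBE6

#8B9C83 is rgb(139, 156, 131).
20%: (139 + 23.2 = 162.2→162, 156 + 19.8 = 175.8→176, 131 + 24.8 = 155.8→156) → #A2B09C
40%: (139 + 46.4 = 185.4→185, 156 + 39.6 = 195.6→196, 131 + 49.6 = 180.6→181) → #B9C4B5
60%: (139 + 69.6 = 208.6→209, 156 + 59.4 = 215.4→215, 131 + 74.4 = 205.4→205) → #D1D7CD
80%: (139 + 92.8 = 231.8→232, 156 + 79.2 = 235.2→235, 131 + 99.2 = 230.2→230) → #E8EBE6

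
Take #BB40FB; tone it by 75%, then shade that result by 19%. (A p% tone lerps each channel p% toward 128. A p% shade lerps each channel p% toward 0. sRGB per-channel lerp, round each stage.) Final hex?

#BB40FB is rgb(187, 64, 251).
Per channel, c → c + 0.75(128 − c):
  R: 187 − 44.25 = 142.75 → 143
  G: 64 + 0.75×(128−64) = 64 + 48 = 112 → 112
  B: 251 + 0.75×(128−251) = 251 − 92.25 = 158.75 → 159
After the tone: rgb(143, 112, 159) = #8F709F.
Lerp each channel 19% toward 0:
  R: 143 + 0.19×(0−143) = 143 − 27.17 = 115.83 → 116
  G: 112 + 0.19×(0−112) = 112 − 21.28 = 90.72 → 91
  B: 159 + 0.19×(0−159) = 159 − 30.21 = 128.79 → 129
rgb(116, 91, 129) = #745B81.

#745B81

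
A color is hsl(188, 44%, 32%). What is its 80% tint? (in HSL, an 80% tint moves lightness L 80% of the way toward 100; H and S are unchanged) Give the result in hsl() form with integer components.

hsl(188, 44%, 86%)

L moves 80% from 32 toward 100: 32 + 54.4 = 86.4 → 86.
H and S are unchanged.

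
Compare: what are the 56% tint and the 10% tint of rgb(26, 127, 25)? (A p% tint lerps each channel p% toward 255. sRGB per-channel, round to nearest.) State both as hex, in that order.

56% tint:
  R: 26 + 0.56×(255−26) = 26 + 128.24 = 154.24 → 154
  G: 127 + 0.56×(255−127) = 127 + 71.68 = 198.68 → 199
  B: 25 + 0.56×(255−25) = 25 + 128.8 = 153.8 → 154
  → #9AC79A
10% tint:
  R: 26 + 22.9 = 48.9 → 49
  G: 127 + 12.8 = 139.8 → 140
  B: 25 + 0.1×(255−25) = 25 + 23 = 48 → 48
  → #318C30

#9AC79A, #318C30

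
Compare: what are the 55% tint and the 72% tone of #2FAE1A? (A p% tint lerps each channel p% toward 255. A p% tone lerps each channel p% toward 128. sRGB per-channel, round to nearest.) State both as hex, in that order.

#A1DB98, #698D63

#2FAE1A is rgb(47, 174, 26).
55% tint:
  R: 47 + 114.4 = 161.4 → 161
  G: 174 + 0.55×(255−174) = 174 + 44.55 = 218.55 → 219
  B: 26 + 0.55×(255−26) = 26 + 125.95 = 151.95 → 152
  → #A1DB98
72% tone:
  R: 47 + 0.72×(128−47) = 47 + 58.32 = 105.32 → 105
  G: 174 + 0.72×(128−174) = 174 − 33.12 = 140.88 → 141
  B: 26 + 0.72×(128−26) = 26 + 73.44 = 99.44 → 99
  → #698D63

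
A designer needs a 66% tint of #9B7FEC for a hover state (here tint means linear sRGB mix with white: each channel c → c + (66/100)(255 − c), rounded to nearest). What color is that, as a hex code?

#DDD3F9

#9B7FEC is rgb(155, 127, 236).
Lerp each channel 66% toward 255:
  R: 155 + 0.66×(255−155) = 155 + 66 = 221 → 221
  G: 127 + 84.48 = 211.48 → 211
  B: 236 + 12.54 = 248.54 → 249
rgb(221, 211, 249) = #DDD3F9.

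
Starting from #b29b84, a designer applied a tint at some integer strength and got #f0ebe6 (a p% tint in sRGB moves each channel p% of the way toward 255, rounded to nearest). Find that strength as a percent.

80%

#b29b84 is rgb(178, 155, 132); #f0ebe6 is rgb(240, 235, 230).
On the B channel (widest range): 230 ≈ 132 + (p/100)(255 − 132), so p ≈ 100×(230 − 132)/(255 − 132) = 9800/123 = 79.67.
p = 80 reproduces all three channels after rounding.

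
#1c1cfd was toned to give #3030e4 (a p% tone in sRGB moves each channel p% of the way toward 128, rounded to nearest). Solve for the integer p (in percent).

#1c1cfd is rgb(28, 28, 253); #3030e4 is rgb(48, 48, 228).
On the B channel (widest range): 228 ≈ 253 + (p/100)(128 − 253), so p ≈ 100×(228 − 253)/(128 − 253) = -2500/-125 = 20.00.
p = 20 reproduces all three channels after rounding.

20%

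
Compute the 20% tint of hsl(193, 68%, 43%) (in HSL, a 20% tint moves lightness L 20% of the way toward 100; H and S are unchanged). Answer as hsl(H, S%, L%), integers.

L moves 20% from 43 toward 100: 43 + 11.4 = 54.4 → 54.
H and S are unchanged.

hsl(193, 68%, 54%)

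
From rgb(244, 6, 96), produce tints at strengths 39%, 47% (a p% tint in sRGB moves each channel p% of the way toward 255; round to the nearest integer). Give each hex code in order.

#F8679E, #F97BAB

39%: (244 + 4.29 = 248.29→248, 6 + 97.11 = 103.11→103, 96 + 62.01 = 158.01→158) → #F8679E
47%: (244 + 5.17 = 249.17→249, 6 + 117.03 = 123.03→123, 96 + 74.73 = 170.73→171) → #F97BAB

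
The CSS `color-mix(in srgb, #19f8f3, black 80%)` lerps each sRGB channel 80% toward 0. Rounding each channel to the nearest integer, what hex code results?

#053231

#19f8f3 is rgb(25, 248, 243).
Per channel, c → c + 0.8(0 − c):
  R: 25 + 0.8×(0−25) = 25 − 20 = 5 → 5
  G: 248 − 198.4 = 49.6 → 50
  B: 243 − 194.4 = 48.6 → 49
rgb(5, 50, 49) = #053231.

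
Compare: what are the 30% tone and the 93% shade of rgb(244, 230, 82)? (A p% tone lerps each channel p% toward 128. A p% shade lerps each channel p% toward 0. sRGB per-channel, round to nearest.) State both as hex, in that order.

30% tone:
  R: 244 + 0.3×(128−244) = 244 − 34.8 = 209.2 → 209
  G: 230 + 0.3×(128−230) = 230 − 30.6 = 199.4 → 199
  B: 82 + 0.3×(128−82) = 82 + 13.8 = 95.8 → 96
  → #D1C760
93% shade:
  R: 244 + 0.93×(0−244) = 244 − 226.92 = 17.08 → 17
  G: 230 + 0.93×(0−230) = 230 − 213.9 = 16.1 → 16
  B: 82 + 0.93×(0−82) = 82 − 76.26 = 5.74 → 6
  → #111006

#D1C760, #111006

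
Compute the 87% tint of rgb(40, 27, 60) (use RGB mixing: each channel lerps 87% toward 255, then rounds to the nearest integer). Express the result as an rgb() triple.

rgb(227, 225, 230)

Lerp each channel 87% toward 255:
  R: 40 + 187.05 = 227.05 → 227
  G: 27 + 0.87×(255−27) = 27 + 198.36 = 225.36 → 225
  B: 60 + 169.65 = 229.65 → 230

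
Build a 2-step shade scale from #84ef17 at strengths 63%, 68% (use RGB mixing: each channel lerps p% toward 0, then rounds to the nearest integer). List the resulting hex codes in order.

#84ef17 is rgb(132, 239, 23).
63%: (132 − 83.16 = 48.84→49, 239 − 150.57 = 88.43→88, 23 − 14.49 = 8.51→9) → #315809
68%: (132 − 89.76 = 42.24→42, 239 − 162.52 = 76.48→76, 23 − 15.64 = 7.36→7) → #2a4c07

#315809, #2a4c07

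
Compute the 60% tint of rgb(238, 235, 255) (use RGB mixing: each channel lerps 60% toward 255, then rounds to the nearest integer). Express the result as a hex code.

#F8F7FF

Per channel, c → c + 0.6(255 − c):
  R: 238 + 0.6×(255−238) = 238 + 10.2 = 248.2 → 248
  G: 235 + 0.6×(255−235) = 235 + 12 = 247 → 247
  B: 255 + 0 = 255 → 255
rgb(248, 247, 255) = #F8F7FF.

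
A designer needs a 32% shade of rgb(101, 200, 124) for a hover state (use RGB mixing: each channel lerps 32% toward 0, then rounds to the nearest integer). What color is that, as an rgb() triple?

A 32% shade moves each channel 32% toward 0:
  R: 101 + 0.32×(0−101) = 101 − 32.32 = 68.68 → 69
  G: 200 − 64 = 136 → 136
  B: 124 + 0.32×(0−124) = 124 − 39.68 = 84.32 → 84

rgb(69, 136, 84)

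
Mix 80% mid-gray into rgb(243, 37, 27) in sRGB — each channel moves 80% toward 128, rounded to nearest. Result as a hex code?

#976e6c

Per channel, c → c + 0.8(128 − c):
  R: 243 − 92 = 151 → 151
  G: 37 + 72.8 = 109.8 → 110
  B: 27 + 0.8×(128−27) = 27 + 80.8 = 107.8 → 108
rgb(151, 110, 108) = #976e6c.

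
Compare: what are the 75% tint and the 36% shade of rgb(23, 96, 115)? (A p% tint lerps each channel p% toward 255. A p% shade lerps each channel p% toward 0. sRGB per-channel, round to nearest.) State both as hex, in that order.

75% tint:
  R: 23 + 0.75×(255−23) = 23 + 174 = 197 → 197
  G: 96 + 0.75×(255−96) = 96 + 119.25 = 215.25 → 215
  B: 115 + 0.75×(255−115) = 115 + 105 = 220 → 220
  → #c5d7dc
36% shade:
  R: 23 − 8.28 = 14.72 → 15
  G: 96 + 0.36×(0−96) = 96 − 34.56 = 61.44 → 61
  B: 115 − 41.4 = 73.6 → 74
  → #0f3d4a

#c5d7dc, #0f3d4a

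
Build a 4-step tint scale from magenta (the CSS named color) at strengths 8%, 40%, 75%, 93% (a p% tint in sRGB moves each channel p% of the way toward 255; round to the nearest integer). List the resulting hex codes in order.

#ff14ff, #ff66ff, #ffbfff, #ffedff

CSS magenta is rgb(255, 0, 255).
8%: (255→255, 0 + 20.4 = 20.4→20, 255→255) → #ff14ff
40%: (255→255, 0 + 102 = 102→102, 255→255) → #ff66ff
75%: (255→255, 0 + 191.25 = 191.25→191, 255→255) → #ffbfff
93%: (255→255, 0 + 237.15 = 237.15→237, 255→255) → #ffedff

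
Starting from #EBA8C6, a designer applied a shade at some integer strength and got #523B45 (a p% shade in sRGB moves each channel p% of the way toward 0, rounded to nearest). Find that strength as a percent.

#EBA8C6 is rgb(235, 168, 198); #523B45 is rgb(82, 59, 69).
On the R channel (widest range): 82 ≈ 235 + (p/100)(0 − 235), so p ≈ 100×(82 − 235)/(0 − 235) = -15300/-235 = 65.11.
p = 65 reproduces all three channels after rounding.

65%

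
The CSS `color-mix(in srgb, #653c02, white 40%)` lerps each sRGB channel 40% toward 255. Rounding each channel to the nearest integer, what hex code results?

#653c02 is rgb(101, 60, 2).
A 40% tint moves each channel 40% toward 255:
  R: 101 + 0.4×(255−101) = 101 + 61.6 = 162.6 → 163
  G: 60 + 78 = 138 → 138
  B: 2 + 101.2 = 103.2 → 103
rgb(163, 138, 103) = #a38a67.

#a38a67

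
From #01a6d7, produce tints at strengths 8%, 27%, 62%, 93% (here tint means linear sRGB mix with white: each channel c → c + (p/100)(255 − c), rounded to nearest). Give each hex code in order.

#01a6d7 is rgb(1, 166, 215).
8%: (1 + 20.32 = 21.32→21, 166 + 7.12 = 173.12→173, 215 + 3.2 = 218.2→218) → #15adda
27%: (1 + 68.58 = 69.58→70, 166 + 24.03 = 190.03→190, 215 + 10.8 = 225.8→226) → #46bee2
62%: (1 + 157.48 = 158.48→158, 166 + 55.18 = 221.18→221, 215 + 24.8 = 239.8→240) → #9eddf0
93%: (1 + 236.22 = 237.22→237, 166 + 82.77 = 248.77→249, 215 + 37.2 = 252.2→252) → #edf9fc

#15adda, #46bee2, #9eddf0, #edf9fc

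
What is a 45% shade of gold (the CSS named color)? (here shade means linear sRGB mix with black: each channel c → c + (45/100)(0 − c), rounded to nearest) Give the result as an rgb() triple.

CSS gold is rgb(255, 215, 0).
Lerp each channel 45% toward 0:
  R: 255 + 0.45×(0−255) = 255 − 114.75 = 140.25 → 140
  G: 215 − 96.75 = 118.25 → 118
  B: 0 + 0.45×(0−0) = 0 + 0 = 0 → 0

rgb(140, 118, 0)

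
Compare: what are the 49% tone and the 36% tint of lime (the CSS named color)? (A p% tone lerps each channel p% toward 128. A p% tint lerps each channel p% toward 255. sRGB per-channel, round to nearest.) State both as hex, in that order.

#3FC13F, #5CFF5C

CSS lime is rgb(0, 255, 0).
49% tone:
  R: 0 + 62.72 = 62.72 → 63
  G: 255 + 0.49×(128−255) = 255 − 62.23 = 192.77 → 193
  B: 0 + 62.72 = 62.72 → 63
  → #3FC13F
36% tint:
  R: 0 + 0.36×(255−0) = 0 + 91.8 = 91.8 → 92
  G: 255 + 0.36×(255−255) = 255 + 0 = 255 → 255
  B: 0 + 0.36×(255−0) = 0 + 91.8 = 91.8 → 92
  → #5CFF5C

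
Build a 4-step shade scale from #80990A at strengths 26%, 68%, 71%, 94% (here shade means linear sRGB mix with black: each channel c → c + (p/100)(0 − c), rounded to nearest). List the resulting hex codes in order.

#80990A is rgb(128, 153, 10).
26%: (128 − 33.28 = 94.72→95, 153 − 39.78 = 113.22→113, 10 − 2.6 = 7.4→7) → #5F7107
68%: (128 − 87.04 = 40.96→41, 153 − 104.04 = 48.96→49, 10 − 6.8 = 3.2→3) → #293103
71%: (128 − 90.88 = 37.12→37, 153 − 108.63 = 44.37→44, 10 − 7.1 = 2.9→3) → #252C03
94%: (128 − 120.32 = 7.68→8, 153 − 143.82 = 9.18→9, 10 − 9.4 = 0.6→1) → #080901

#5F7107, #293103, #252C03, #080901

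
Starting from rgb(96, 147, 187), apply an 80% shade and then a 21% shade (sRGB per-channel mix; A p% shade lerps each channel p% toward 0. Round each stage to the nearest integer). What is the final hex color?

Lerp each channel 80% toward 0:
  R: 96 + 0.8×(0−96) = 96 − 76.8 = 19.2 → 19
  G: 147 + 0.8×(0−147) = 147 − 117.6 = 29.4 → 29
  B: 187 + 0.8×(0−187) = 187 − 149.6 = 37.4 → 37
After the shade: rgb(19, 29, 37) = #131D25.
Lerp each channel 21% toward 0:
  R: 19 − 3.99 = 15.01 → 15
  G: 29 − 6.09 = 22.91 → 23
  B: 37 + 0.21×(0−37) = 37 − 7.77 = 29.23 → 29
rgb(15, 23, 29) = #0F171D.

#0F171D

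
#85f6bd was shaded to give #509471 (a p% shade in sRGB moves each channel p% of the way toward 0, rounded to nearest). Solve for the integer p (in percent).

40%

#85f6bd is rgb(133, 246, 189); #509471 is rgb(80, 148, 113).
On the G channel (widest range): 148 ≈ 246 + (p/100)(0 − 246), so p ≈ 100×(148 − 246)/(0 − 246) = -9800/-246 = 39.84.
p = 40 reproduces all three channels after rounding.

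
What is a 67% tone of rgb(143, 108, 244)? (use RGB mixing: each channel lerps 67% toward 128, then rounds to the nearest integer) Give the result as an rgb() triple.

A 67% tone moves each channel 67% toward 128:
  R: 143 + 0.67×(128−143) = 143 − 10.05 = 132.95 → 133
  G: 108 + 0.67×(128−108) = 108 + 13.4 = 121.4 → 121
  B: 244 + 0.67×(128−244) = 244 − 77.72 = 166.28 → 166

rgb(133, 121, 166)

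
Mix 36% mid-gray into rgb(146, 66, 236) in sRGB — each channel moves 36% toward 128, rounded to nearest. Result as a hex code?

A 36% tone moves each channel 36% toward 128:
  R: 146 + 0.36×(128−146) = 146 − 6.48 = 139.52 → 140
  G: 66 + 0.36×(128−66) = 66 + 22.32 = 88.32 → 88
  B: 236 + 0.36×(128−236) = 236 − 38.88 = 197.12 → 197
rgb(140, 88, 197) = #8C58C5.

#8C58C5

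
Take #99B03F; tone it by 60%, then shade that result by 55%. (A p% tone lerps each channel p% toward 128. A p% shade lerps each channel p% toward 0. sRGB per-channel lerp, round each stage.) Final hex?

#99B03F is rgb(153, 176, 63).
A 60% tone moves each channel 60% toward 128:
  R: 153 − 15 = 138 → 138
  G: 176 + 0.6×(128−176) = 176 − 28.8 = 147.2 → 147
  B: 63 + 39 = 102 → 102
After the tone: rgb(138, 147, 102) = #8A9366.
Lerp each channel 55% toward 0:
  R: 138 + 0.55×(0−138) = 138 − 75.9 = 62.1 → 62
  G: 147 − 80.85 = 66.15 → 66
  B: 102 − 56.1 = 45.9 → 46
rgb(62, 66, 46) = #3E422E.

#3E422E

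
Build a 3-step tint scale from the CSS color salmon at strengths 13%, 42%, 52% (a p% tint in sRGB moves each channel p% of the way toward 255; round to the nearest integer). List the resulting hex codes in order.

#fb9184, #fcb5ad, #fdc2bb

CSS salmon is rgb(250, 128, 114).
13%: (250 + 0.65 = 250.65→251, 128 + 16.51 = 144.51→145, 114 + 18.33 = 132.33→132) → #fb9184
42%: (250 + 2.1 = 252.1→252, 128 + 53.34 = 181.34→181, 114 + 59.22 = 173.22→173) → #fcb5ad
52%: (250 + 2.6 = 252.6→253, 128 + 66.04 = 194.04→194, 114 + 73.32 = 187.32→187) → #fdc2bb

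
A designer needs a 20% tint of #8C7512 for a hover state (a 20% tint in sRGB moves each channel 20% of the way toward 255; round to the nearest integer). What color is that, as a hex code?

#A39141

#8C7512 is rgb(140, 117, 18).
A 20% tint moves each channel 20% toward 255:
  R: 140 + 23 = 163 → 163
  G: 117 + 0.2×(255−117) = 117 + 27.6 = 144.6 → 145
  B: 18 + 0.2×(255−18) = 18 + 47.4 = 65.4 → 65
rgb(163, 145, 65) = #A39141.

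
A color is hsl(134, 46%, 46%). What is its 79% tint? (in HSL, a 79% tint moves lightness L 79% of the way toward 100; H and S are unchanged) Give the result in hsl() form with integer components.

L moves 79% from 46 toward 100: 46 + 42.66 = 88.66 → 89.
H and S are unchanged.

hsl(134, 46%, 89%)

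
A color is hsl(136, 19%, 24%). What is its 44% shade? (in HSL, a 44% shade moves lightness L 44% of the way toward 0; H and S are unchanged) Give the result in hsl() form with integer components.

L moves 44% from 24 toward 0: 24 − 10.56 = 13.44 → 13.
H and S are unchanged.

hsl(136, 19%, 13%)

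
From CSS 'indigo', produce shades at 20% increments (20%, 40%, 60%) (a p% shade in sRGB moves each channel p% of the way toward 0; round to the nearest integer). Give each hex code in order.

CSS indigo is rgb(75, 0, 130).
20%: (75 − 15 = 60→60, 0→0, 130 − 26 = 104→104) → #3C0068
40%: (75 − 30 = 45→45, 0→0, 130 − 52 = 78→78) → #2D004E
60%: (75 − 45 = 30→30, 0→0, 130 − 78 = 52→52) → #1E0034

#3C0068, #2D004E, #1E0034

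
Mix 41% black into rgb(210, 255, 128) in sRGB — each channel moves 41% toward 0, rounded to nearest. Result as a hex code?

Per channel, c → c + 0.41(0 − c):
  R: 210 − 86.1 = 123.9 → 124
  G: 255 + 0.41×(0−255) = 255 − 104.55 = 150.45 → 150
  B: 128 + 0.41×(0−128) = 128 − 52.48 = 75.52 → 76
rgb(124, 150, 76) = #7C964C.

#7C964C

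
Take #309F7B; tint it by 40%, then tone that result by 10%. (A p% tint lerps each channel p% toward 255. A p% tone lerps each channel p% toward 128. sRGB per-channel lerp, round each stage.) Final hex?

#83BEAB

#309F7B is rgb(48, 159, 123).
Lerp each channel 40% toward 255:
  R: 48 + 82.8 = 130.8 → 131
  G: 159 + 0.4×(255−159) = 159 + 38.4 = 197.4 → 197
  B: 123 + 0.4×(255−123) = 123 + 52.8 = 175.8 → 176
After the tint: rgb(131, 197, 176) = #83C5B0.
Per channel, c → c + 0.1(128 − c):
  R: 131 + 0.1×(128−131) = 131 − 0.3 = 130.7 → 131
  G: 197 − 6.9 = 190.1 → 190
  B: 176 + 0.1×(128−176) = 176 − 4.8 = 171.2 → 171
rgb(131, 190, 171) = #83BEAB.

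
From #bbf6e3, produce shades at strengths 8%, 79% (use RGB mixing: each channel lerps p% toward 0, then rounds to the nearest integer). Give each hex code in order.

#ace2d1, #273430

#bbf6e3 is rgb(187, 246, 227).
8%: (187 − 14.96 = 172.04→172, 246 − 19.68 = 226.32→226, 227 − 18.16 = 208.84→209) → #ace2d1
79%: (187 − 147.73 = 39.27→39, 246 − 194.34 = 51.66→52, 227 − 179.33 = 47.67→48) → #273430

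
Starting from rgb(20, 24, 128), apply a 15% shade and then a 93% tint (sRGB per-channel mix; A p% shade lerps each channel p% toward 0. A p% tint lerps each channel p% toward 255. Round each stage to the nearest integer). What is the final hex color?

Lerp each channel 15% toward 0:
  R: 20 − 3 = 17 → 17
  G: 24 − 3.6 = 20.4 → 20
  B: 128 − 19.2 = 108.8 → 109
After the shade: rgb(17, 20, 109) = #11146D.
Per channel, c → c + 0.93(255 − c):
  R: 17 + 0.93×(255−17) = 17 + 221.34 = 238.34 → 238
  G: 20 + 0.93×(255−20) = 20 + 218.55 = 238.55 → 239
  B: 109 + 0.93×(255−109) = 109 + 135.78 = 244.78 → 245
rgb(238, 239, 245) = #EEEFF5.

#EEEFF5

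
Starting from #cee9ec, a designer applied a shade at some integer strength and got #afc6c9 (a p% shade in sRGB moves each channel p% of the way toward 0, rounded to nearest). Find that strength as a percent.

#cee9ec is rgb(206, 233, 236); #afc6c9 is rgb(175, 198, 201).
On the B channel (widest range): 201 ≈ 236 + (p/100)(0 − 236), so p ≈ 100×(201 − 236)/(0 − 236) = -3500/-236 = 14.83.
p = 15 reproduces all three channels after rounding.

15%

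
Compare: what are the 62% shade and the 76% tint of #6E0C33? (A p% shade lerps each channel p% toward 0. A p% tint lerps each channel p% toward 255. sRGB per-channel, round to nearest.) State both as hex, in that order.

#2A0513, #DCC5CE

#6E0C33 is rgb(110, 12, 51).
62% shade:
  R: 110 + 0.62×(0−110) = 110 − 68.2 = 41.8 → 42
  G: 12 + 0.62×(0−12) = 12 − 7.44 = 4.56 → 5
  B: 51 + 0.62×(0−51) = 51 − 31.62 = 19.38 → 19
  → #2A0513
76% tint:
  R: 110 + 110.2 = 220.2 → 220
  G: 12 + 184.68 = 196.68 → 197
  B: 51 + 155.04 = 206.04 → 206
  → #DCC5CE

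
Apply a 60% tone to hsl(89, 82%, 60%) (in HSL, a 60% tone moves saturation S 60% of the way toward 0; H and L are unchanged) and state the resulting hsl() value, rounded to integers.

hsl(89, 33%, 60%)

S moves 60% from 82 toward 0: 82 − 49.2 = 32.8 → 33.
H and L are unchanged.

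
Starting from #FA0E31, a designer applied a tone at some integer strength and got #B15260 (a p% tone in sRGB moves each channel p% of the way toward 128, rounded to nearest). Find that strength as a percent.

60%

#FA0E31 is rgb(250, 14, 49); #B15260 is rgb(177, 82, 96).
On the R channel (widest range): 177 ≈ 250 + (p/100)(128 − 250), so p ≈ 100×(177 − 250)/(128 − 250) = -7300/-122 = 59.84.
p = 60 reproduces all three channels after rounding.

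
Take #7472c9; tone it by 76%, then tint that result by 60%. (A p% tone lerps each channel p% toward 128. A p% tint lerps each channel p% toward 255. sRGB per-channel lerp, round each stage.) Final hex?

#7472c9 is rgb(116, 114, 201).
Lerp each channel 76% toward 128:
  R: 116 + 0.76×(128−116) = 116 + 9.12 = 125.12 → 125
  G: 114 + 0.76×(128−114) = 114 + 10.64 = 124.64 → 125
  B: 201 − 55.48 = 145.52 → 146
After the tone: rgb(125, 125, 146) = #7d7d92.
Per channel, c → c + 0.6(255 − c):
  R: 125 + 0.6×(255−125) = 125 + 78 = 203 → 203
  G: 125 + 0.6×(255−125) = 125 + 78 = 203 → 203
  B: 146 + 0.6×(255−146) = 146 + 65.4 = 211.4 → 211
rgb(203, 203, 211) = #cbcbd3.

#cbcbd3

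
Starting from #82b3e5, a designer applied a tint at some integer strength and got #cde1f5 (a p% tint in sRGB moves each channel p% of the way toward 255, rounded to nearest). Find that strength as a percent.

60%

#82b3e5 is rgb(130, 179, 229); #cde1f5 is rgb(205, 225, 245).
On the R channel (widest range): 205 ≈ 130 + (p/100)(255 − 130), so p ≈ 100×(205 − 130)/(255 − 130) = 7500/125 = 60.00.
p = 60 reproduces all three channels after rounding.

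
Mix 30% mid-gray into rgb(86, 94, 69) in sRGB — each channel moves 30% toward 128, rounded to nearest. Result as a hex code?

Per channel, c → c + 0.3(128 − c):
  R: 86 + 0.3×(128−86) = 86 + 12.6 = 98.6 → 99
  G: 94 + 10.2 = 104.2 → 104
  B: 69 + 0.3×(128−69) = 69 + 17.7 = 86.7 → 87
rgb(99, 104, 87) = #636857.

#636857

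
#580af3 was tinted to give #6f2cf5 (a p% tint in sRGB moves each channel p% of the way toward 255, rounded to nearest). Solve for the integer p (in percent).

#580af3 is rgb(88, 10, 243); #6f2cf5 is rgb(111, 44, 245).
On the G channel (widest range): 44 ≈ 10 + (p/100)(255 − 10), so p ≈ 100×(44 − 10)/(255 − 10) = 3400/245 = 13.88.
p = 14 reproduces all three channels after rounding.

14%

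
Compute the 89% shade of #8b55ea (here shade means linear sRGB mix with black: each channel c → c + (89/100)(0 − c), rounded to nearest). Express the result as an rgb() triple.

#8b55ea is rgb(139, 85, 234).
An 89% shade moves each channel 89% toward 0:
  R: 139 − 123.71 = 15.29 → 15
  G: 85 − 75.65 = 9.35 → 9
  B: 234 + 0.89×(0−234) = 234 − 208.26 = 25.74 → 26

rgb(15, 9, 26)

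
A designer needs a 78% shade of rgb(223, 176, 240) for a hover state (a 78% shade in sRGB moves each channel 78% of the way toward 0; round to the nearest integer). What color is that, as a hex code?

#312735

A 78% shade moves each channel 78% toward 0:
  R: 223 − 173.94 = 49.06 → 49
  G: 176 + 0.78×(0−176) = 176 − 137.28 = 38.72 → 39
  B: 240 + 0.78×(0−240) = 240 − 187.2 = 52.8 → 53
rgb(49, 39, 53) = #312735.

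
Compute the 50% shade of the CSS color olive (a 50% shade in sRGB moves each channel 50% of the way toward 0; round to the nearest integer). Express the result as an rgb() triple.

rgb(64, 64, 0)

CSS olive is rgb(128, 128, 0).
A 50% shade moves each channel 50% toward 0:
  R: 128 + 0.5×(0−128) = 128 − 64 = 64 → 64
  G: 128 − 64 = 64 → 64
  B: 0 + 0 = 0 → 0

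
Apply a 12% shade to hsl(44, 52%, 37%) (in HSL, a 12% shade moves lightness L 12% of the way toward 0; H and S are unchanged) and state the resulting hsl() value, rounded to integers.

hsl(44, 52%, 33%)

L moves 12% from 37 toward 0: 37 − 4.44 = 32.56 → 33.
H and S are unchanged.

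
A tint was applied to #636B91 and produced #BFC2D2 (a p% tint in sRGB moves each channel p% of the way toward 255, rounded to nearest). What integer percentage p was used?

59%

#636B91 is rgb(99, 107, 145); #BFC2D2 is rgb(191, 194, 210).
On the R channel (widest range): 191 ≈ 99 + (p/100)(255 − 99), so p ≈ 100×(191 − 99)/(255 − 99) = 9200/156 = 58.97.
p = 59 reproduces all three channels after rounding.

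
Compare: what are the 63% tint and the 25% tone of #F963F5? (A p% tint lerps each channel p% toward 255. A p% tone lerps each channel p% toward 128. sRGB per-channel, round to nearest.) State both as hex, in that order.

#FDC5FB, #DB6AD8

#F963F5 is rgb(249, 99, 245).
63% tint:
  R: 249 + 3.78 = 252.78 → 253
  G: 99 + 98.28 = 197.28 → 197
  B: 245 + 6.3 = 251.3 → 251
  → #FDC5FB
25% tone:
  R: 249 + 0.25×(128−249) = 249 − 30.25 = 218.75 → 219
  G: 99 + 7.25 = 106.25 → 106
  B: 245 + 0.25×(128−245) = 245 − 29.25 = 215.75 → 216
  → #DB6AD8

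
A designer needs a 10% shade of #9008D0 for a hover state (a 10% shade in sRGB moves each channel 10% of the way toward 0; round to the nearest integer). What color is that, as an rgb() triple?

#9008D0 is rgb(144, 8, 208).
Lerp each channel 10% toward 0:
  R: 144 + 0.1×(0−144) = 144 − 14.4 = 129.6 → 130
  G: 8 + 0.1×(0−8) = 8 − 0.8 = 7.2 → 7
  B: 208 + 0.1×(0−208) = 208 − 20.8 = 187.2 → 187

rgb(130, 7, 187)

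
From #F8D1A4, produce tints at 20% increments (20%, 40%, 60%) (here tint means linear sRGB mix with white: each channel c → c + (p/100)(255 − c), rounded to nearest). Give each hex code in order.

#F9DAB6, #FBE3C8, #FCEDDB

#F8D1A4 is rgb(248, 209, 164).
20%: (248 + 1.4 = 249.4→249, 209 + 9.2 = 218.2→218, 164 + 18.2 = 182.2→182) → #F9DAB6
40%: (248 + 2.8 = 250.8→251, 209 + 18.4 = 227.4→227, 164 + 36.4 = 200.4→200) → #FBE3C8
60%: (248 + 4.2 = 252.2→252, 209 + 27.6 = 236.6→237, 164 + 54.6 = 218.6→219) → #FCEDDB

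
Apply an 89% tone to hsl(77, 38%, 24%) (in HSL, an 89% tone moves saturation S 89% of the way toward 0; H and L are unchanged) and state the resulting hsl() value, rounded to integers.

S moves 89% from 38 toward 0: 38 − 33.82 = 4.18 → 4.
H and L are unchanged.

hsl(77, 4%, 24%)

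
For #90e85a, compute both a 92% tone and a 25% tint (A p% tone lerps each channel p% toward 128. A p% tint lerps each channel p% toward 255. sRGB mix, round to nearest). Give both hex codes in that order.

#90e85a is rgb(144, 232, 90).
92% tone:
  R: 144 + 0.92×(128−144) = 144 − 14.72 = 129.28 → 129
  G: 232 − 95.68 = 136.32 → 136
  B: 90 + 34.96 = 124.96 → 125
  → #81887d
25% tint:
  R: 144 + 0.25×(255−144) = 144 + 27.75 = 171.75 → 172
  G: 232 + 0.25×(255−232) = 232 + 5.75 = 237.75 → 238
  B: 90 + 0.25×(255−90) = 90 + 41.25 = 131.25 → 131
  → #acee83

#81887d, #acee83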